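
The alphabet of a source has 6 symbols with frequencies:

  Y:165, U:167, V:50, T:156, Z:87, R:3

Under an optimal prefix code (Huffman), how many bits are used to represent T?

Huffman merges, smallest pair first:
R(3) + V(50) → 53
53 + Z(87) → 140
140 + T(156) → 296
Y(165) + U(167) → 332
296 + 332 → 628
T sits 2 levels below the root, so its codeword is 2 bits.

2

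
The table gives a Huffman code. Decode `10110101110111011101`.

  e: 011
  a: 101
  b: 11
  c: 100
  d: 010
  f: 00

Read left to right; each codeword is recognised as soon as it completes (prefix code):
  101→a | 101→a | 011→e | 101→a | 11→b | 011→e | 101→a
Decoded message: aaeabea

aaeabea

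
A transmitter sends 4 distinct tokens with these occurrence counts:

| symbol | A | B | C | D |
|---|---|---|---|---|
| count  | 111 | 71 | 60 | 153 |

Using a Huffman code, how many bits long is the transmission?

768

Build the Huffman tree bottom-up:
combine C(60), B(71) → 131
combine A(111), 131 → 242
combine D(153), 242 → 395
Each symbol's bit-cost is frequency × depth; summing gives 768 bits (equivalently 131 + 242 + 395).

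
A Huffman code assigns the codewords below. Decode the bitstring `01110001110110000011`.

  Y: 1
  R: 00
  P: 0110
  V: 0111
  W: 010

Read left to right; each codeword is recognised as soon as it completes (prefix code):
  0111→V | 00→R | 0111→V | 0110→P | 00→R | 00→R | 1→Y | 1→Y
Decoded message: VRVPRRYY

VRVPRRYY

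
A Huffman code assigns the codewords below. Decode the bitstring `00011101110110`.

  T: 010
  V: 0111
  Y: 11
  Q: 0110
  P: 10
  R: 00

RVVQ

Read left to right; each codeword is recognised as soon as it completes (prefix code):
  00→R | 0111→V | 0111→V | 0110→Q
Decoded message: RVVQ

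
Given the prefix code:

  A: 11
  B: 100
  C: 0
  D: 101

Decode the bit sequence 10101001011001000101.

Read left to right; each codeword is recognised as soon as it completes (prefix code):
  101→D | 0→C | 100→B | 101→D | 100→B | 100→B | 0→C | 101→D
Decoded message: DCBDBBCD

DCBDBBCD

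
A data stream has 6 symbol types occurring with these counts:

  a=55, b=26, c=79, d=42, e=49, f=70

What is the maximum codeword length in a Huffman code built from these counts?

Merge the two lowest-weight nodes at each step:
combine b(26), d(42) → 68
combine e(49), a(55) → 104
combine 68, f(70) → 138
combine c(79), 104 → 183
combine 138, 183 → 321
Maximum depth reached is 3.

3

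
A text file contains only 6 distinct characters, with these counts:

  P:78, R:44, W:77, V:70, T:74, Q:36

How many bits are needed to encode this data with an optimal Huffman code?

Greedily combine the two least-frequent nodes:
combine Q(36), R(44) → 80
combine V(70), T(74) → 144
combine W(77), P(78) → 155
combine 80, 144 → 224
combine 155, 224 → 379
Each symbol's bit-cost is frequency × depth; summing gives 982 bits (equivalently 80 + 144 + 155 + 224 + 379).

982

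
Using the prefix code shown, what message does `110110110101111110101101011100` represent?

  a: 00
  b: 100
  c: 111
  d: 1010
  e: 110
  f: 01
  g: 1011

Read left to right; each codeword is recognised as soon as it completes (prefix code):
  110→e | 110→e | 110→e | 1011→g | 111→c | 1010→d | 110→e | 1011→g | 100→b
Decoded message: eeegcdegb

eeegcdegb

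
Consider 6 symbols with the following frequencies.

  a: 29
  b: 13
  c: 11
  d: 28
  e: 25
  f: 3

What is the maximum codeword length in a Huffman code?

4

Merge the two lowest-weight nodes at each step:
f(3) + c(11) → 14
b(13) + 14 → 27
e(25) + 27 → 52
d(28) + a(29) → 57
52 + 57 → 109
Maximum depth reached is 4.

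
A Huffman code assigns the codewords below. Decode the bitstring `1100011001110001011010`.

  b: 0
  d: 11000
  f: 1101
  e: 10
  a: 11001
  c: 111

Read left to right; each codeword is recognised as soon as it completes (prefix code):
  11000→d | 11001→a | 11000→d | 10→e | 1101→f | 0→b
Decoded message: dadefb

dadefb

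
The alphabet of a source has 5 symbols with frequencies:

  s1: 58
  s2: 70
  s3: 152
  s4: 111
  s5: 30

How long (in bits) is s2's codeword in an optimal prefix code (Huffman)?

2

Huffman merges, smallest pair first:
merge s5(30) and s1(58): 88
merge s2(70) and 88: 158
merge s4(111) and s3(152): 263
merge 158 and 263: 421
s2 sits 2 levels below the root, so its codeword is 2 bits.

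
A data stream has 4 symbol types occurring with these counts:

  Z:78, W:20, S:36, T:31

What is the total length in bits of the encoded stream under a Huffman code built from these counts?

Merge the two smallest weights repeatedly:
W(20) + T(31) → 51
S(36) + 51 → 87
Z(78) + 87 → 165
Total encoded bits = sum of merged weights = 51 + 87 + 165 = 303.

303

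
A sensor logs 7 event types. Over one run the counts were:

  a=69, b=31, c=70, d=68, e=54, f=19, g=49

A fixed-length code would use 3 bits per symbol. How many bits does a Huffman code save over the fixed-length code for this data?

89

Fixed-length: 3 bits × 360 symbols = 1080 bits.
Huffman merges:
combine f(19), b(31) → 50
combine g(49), 50 → 99
combine e(54), d(68) → 122
combine a(69), c(70) → 139
combine 99, 122 → 221
combine 139, 221 → 360
Huffman total = 50 + 99 + 122 + 139 + 221 + 360 = 991 bits.
Saving = 1080 − 991 = 89 bits.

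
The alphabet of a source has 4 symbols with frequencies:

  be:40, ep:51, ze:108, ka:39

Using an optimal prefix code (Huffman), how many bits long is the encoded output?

Build the Huffman tree bottom-up:
merge ka(39) and be(40): 79
merge ep(51) and 79: 130
merge ze(108) and 130: 238
Each symbol's bit-cost is frequency × depth; summing gives 447 bits (equivalently 79 + 130 + 238).

447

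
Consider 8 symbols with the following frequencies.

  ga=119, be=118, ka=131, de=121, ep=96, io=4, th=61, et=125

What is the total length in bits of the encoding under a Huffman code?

Merge the two smallest weights repeatedly:
io(4) + th(61) → 65
65 + ep(96) → 161
be(118) + ga(119) → 237
de(121) + et(125) → 246
ka(131) + 161 → 292
237 + 246 → 483
292 + 483 → 775
The encoded length is the sum of every internal node's weight: 65 + 161 + 237 + 246 + 292 + 483 + 775 = 2259 bits.

2259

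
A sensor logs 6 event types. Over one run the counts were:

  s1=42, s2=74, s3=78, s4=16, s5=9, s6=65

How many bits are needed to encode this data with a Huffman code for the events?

660

Build the Huffman tree bottom-up:
merge s5(9) and s4(16): 25
merge 25 and s1(42): 67
merge s6(65) and 67: 132
merge s2(74) and s3(78): 152
merge 132 and 152: 284
The encoded length is the sum of every internal node's weight: 25 + 67 + 132 + 152 + 284 = 660 bits.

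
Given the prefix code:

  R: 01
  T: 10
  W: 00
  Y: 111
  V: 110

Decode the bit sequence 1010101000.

Read left to right; each codeword is recognised as soon as it completes (prefix code):
  10→T | 10→T | 10→T | 10→T | 00→W
Decoded message: TTTTW

TTTTW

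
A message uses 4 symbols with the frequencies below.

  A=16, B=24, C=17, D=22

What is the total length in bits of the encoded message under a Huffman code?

158

Build the Huffman tree bottom-up:
A(16) + C(17) → 33
D(22) + B(24) → 46
33 + 46 → 79
The encoded length is the sum of every internal node's weight: 33 + 46 + 79 = 158 bits.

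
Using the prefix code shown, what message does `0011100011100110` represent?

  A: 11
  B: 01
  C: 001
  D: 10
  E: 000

CAEADBD

Read left to right; each codeword is recognised as soon as it completes (prefix code):
  001→C | 11→A | 000→E | 11→A | 10→D | 01→B | 10→D
Decoded message: CAEADBD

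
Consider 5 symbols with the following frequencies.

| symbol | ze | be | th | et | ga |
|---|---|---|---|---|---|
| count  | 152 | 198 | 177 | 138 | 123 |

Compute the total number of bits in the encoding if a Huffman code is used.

Merge the two smallest weights repeatedly:
ga(123) + et(138) → 261
ze(152) + th(177) → 329
be(198) + 261 → 459
329 + 459 → 788
Each symbol's bit-cost is frequency × depth; summing gives 1837 bits (equivalently 261 + 329 + 459 + 788).

1837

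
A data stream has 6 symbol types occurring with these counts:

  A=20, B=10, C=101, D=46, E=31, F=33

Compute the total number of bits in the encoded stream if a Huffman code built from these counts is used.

551

Merge the two smallest weights repeatedly:
merge B(10) and A(20): 30
merge 30 and E(31): 61
merge F(33) and D(46): 79
merge 61 and 79: 140
merge C(101) and 140: 241
Total encoded bits = sum of merged weights = 30 + 61 + 79 + 140 + 241 = 551.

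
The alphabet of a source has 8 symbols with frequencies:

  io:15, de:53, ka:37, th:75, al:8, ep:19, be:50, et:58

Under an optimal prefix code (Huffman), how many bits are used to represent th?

2

Build the tree from the bottom:
merge al(8) and io(15): 23
merge ep(19) and 23: 42
merge ka(37) and 42: 79
merge be(50) and de(53): 103
merge et(58) and th(75): 133
merge 79 and 103: 182
merge 133 and 182: 315
The subtree containing th is merged 2 times, so code length = 2.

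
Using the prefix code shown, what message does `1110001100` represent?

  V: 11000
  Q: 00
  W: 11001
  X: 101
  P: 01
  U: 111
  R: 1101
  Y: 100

Read left to right; each codeword is recognised as soon as it completes (prefix code):
  111→U | 00→Q | 01→P | 100→Y
Decoded message: UQPY

UQPY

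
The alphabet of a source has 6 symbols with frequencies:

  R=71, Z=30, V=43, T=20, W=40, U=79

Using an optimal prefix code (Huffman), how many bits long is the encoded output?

699

Build the Huffman tree bottom-up:
merge T(20) and Z(30): 50
merge W(40) and V(43): 83
merge 50 and R(71): 121
merge U(79) and 83: 162
merge 121 and 162: 283
The encoded length is the sum of every internal node's weight: 50 + 83 + 121 + 162 + 283 = 699 bits.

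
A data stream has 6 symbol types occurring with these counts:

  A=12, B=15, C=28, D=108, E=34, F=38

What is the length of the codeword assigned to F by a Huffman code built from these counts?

Huffman merges, smallest pair first:
merge A(12) and B(15): 27
merge 27 and C(28): 55
merge E(34) and F(38): 72
merge 55 and 72: 127
merge D(108) and 127: 235
F's leaf is at depth 3, giving a 3-bit codeword.

3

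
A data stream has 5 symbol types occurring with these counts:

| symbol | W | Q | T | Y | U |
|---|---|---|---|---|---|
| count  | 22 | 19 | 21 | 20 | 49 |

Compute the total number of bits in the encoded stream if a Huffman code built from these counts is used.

Merge the two smallest weights repeatedly:
merge Q(19) and Y(20): 39
merge T(21) and W(22): 43
merge 39 and 43: 82
merge U(49) and 82: 131
The encoded length is the sum of every internal node's weight: 39 + 43 + 82 + 131 = 295 bits.

295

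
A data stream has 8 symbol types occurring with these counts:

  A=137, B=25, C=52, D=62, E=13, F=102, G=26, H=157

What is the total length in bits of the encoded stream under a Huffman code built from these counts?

1530

Build the Huffman tree bottom-up:
merge E(13) and B(25): 38
merge G(26) and 38: 64
merge C(52) and D(62): 114
merge 64 and F(102): 166
merge 114 and A(137): 251
merge H(157) and 166: 323
merge 251 and 323: 574
Total encoded bits = sum of merged weights = 38 + 64 + 114 + 166 + 251 + 323 + 574 = 1530.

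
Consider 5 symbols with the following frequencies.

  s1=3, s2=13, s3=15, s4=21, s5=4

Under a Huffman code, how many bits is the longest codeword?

4

Merge the two lowest-weight nodes at each step:
s1(3) + s5(4) → 7
7 + s2(13) → 20
s3(15) + 20 → 35
s4(21) + 35 → 56
The rarest symbols sit at the bottom; the longest codeword is 4 bits.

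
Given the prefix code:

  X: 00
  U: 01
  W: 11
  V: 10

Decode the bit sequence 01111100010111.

UWWXUUW

Read left to right; each codeword is recognised as soon as it completes (prefix code):
  01→U | 11→W | 11→W | 00→X | 01→U | 01→U | 11→W
Decoded message: UWWXUUW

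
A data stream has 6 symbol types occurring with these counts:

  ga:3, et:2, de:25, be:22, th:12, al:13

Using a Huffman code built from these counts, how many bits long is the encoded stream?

176

Greedily combine the two least-frequent nodes:
merge et(2) and ga(3): 5
merge 5 and th(12): 17
merge al(13) and 17: 30
merge be(22) and de(25): 47
merge 30 and 47: 77
The encoded length is the sum of every internal node's weight: 5 + 17 + 30 + 47 + 77 = 176 bits.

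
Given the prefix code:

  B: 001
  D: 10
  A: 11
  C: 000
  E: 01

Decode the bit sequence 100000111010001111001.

DCEAECAAB

Read left to right; each codeword is recognised as soon as it completes (prefix code):
  10→D | 000→C | 01→E | 11→A | 01→E | 000→C | 11→A | 11→A | 001→B
Decoded message: DCEAECAAB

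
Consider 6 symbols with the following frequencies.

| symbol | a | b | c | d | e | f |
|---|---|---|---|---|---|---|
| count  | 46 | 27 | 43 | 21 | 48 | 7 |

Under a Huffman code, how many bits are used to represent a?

2

Build the tree from the bottom:
combine f(7), d(21) → 28
combine b(27), 28 → 55
combine c(43), a(46) → 89
combine e(48), 55 → 103
combine 89, 103 → 192
The subtree containing a is merged 2 times, so code length = 2.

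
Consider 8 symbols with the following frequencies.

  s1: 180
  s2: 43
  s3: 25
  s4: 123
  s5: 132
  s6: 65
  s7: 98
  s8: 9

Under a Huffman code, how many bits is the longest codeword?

5

Merge the two lowest-weight nodes at each step:
merge s8(9) and s3(25): 34
merge 34 and s2(43): 77
merge s6(65) and 77: 142
merge s7(98) and s4(123): 221
merge s5(132) and 142: 274
merge s1(180) and 221: 401
merge 274 and 401: 675
Maximum depth reached is 5.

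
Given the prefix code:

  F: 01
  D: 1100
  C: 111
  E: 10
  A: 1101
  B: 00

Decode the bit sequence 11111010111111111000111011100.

CAFCCDFAD

Read left to right; each codeword is recognised as soon as it completes (prefix code):
  111→C | 1101→A | 01→F | 111→C | 111→C | 1100→D | 01→F | 1101→A | 1100→D
Decoded message: CAFCCDFAD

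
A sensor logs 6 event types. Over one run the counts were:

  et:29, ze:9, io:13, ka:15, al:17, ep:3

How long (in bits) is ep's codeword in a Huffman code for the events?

4

Repeatedly merge the two smallest:
ep(3) + ze(9) → 12
12 + io(13) → 25
ka(15) + al(17) → 32
25 + et(29) → 54
32 + 54 → 86
The subtree containing ep is merged 4 times, so code length = 4.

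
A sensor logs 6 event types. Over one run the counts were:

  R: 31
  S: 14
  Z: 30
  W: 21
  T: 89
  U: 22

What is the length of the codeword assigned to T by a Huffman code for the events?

1

Repeatedly merge the two smallest:
combine S(14), W(21) → 35
combine U(22), Z(30) → 52
combine R(31), 35 → 66
combine 52, 66 → 118
combine T(89), 118 → 207
T is merged only at the final step, so code length = 1.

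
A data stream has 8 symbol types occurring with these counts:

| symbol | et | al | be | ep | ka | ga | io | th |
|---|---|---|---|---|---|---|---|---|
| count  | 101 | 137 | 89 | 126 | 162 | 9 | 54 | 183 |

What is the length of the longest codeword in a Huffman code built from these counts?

5

Merge the two lowest-weight nodes at each step:
merge ga(9) and io(54): 63
merge 63 and be(89): 152
merge et(101) and ep(126): 227
merge al(137) and 152: 289
merge ka(162) and th(183): 345
merge 227 and 289: 516
merge 345 and 516: 861
The first pair merged (ga, io) ends up deepest, at depth 5.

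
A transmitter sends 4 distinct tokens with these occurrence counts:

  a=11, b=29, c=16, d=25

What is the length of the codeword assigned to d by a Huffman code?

2

Build the tree from the bottom:
merge a(11) and c(16): 27
merge d(25) and 27: 52
merge b(29) and 52: 81
The subtree containing d is merged 2 times, so code length = 2.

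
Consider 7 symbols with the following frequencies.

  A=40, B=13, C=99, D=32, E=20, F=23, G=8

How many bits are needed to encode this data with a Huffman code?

Build the Huffman tree bottom-up:
G(8) + B(13) → 21
E(20) + 21 → 41
F(23) + D(32) → 55
A(40) + 41 → 81
55 + 81 → 136
C(99) + 136 → 235
Each symbol's bit-cost is frequency × depth; summing gives 569 bits (equivalently 21 + 41 + 55 + 81 + 136 + 235).

569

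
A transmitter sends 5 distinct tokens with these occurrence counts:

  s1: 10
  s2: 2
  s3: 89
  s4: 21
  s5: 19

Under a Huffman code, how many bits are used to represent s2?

Build the tree from the bottom:
merge s2(2) and s1(10): 12
merge 12 and s5(19): 31
merge s4(21) and 31: 52
merge 52 and s3(89): 141
s2's leaf is at depth 4, giving a 4-bit codeword.

4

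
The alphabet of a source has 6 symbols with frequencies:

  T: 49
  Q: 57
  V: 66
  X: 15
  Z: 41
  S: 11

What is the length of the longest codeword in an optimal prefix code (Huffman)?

Merge the two lowest-weight nodes at each step:
merge S(11) and X(15): 26
merge 26 and Z(41): 67
merge T(49) and Q(57): 106
merge V(66) and 67: 133
merge 106 and 133: 239
The first pair merged (S, X) ends up deepest, at depth 4.

4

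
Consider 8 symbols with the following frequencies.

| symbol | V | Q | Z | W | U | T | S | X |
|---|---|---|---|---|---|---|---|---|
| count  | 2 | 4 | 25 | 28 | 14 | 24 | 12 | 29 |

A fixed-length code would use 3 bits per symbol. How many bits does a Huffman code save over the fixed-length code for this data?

Fixed-length: 3 bits × 138 symbols = 414 bits.
Huffman merges:
merge V(2) and Q(4): 6
merge 6 and S(12): 18
merge U(14) and 18: 32
merge T(24) and Z(25): 49
merge W(28) and X(29): 57
merge 32 and 49: 81
merge 57 and 81: 138
Huffman total = 6 + 18 + 32 + 49 + 57 + 81 + 138 = 381 bits.
Saving = 414 − 381 = 33 bits.

33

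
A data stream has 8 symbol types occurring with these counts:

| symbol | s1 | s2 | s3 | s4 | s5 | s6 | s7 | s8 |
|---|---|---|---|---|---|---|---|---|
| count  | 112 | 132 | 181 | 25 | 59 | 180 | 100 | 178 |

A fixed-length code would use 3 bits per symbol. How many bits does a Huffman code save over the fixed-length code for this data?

97

Fixed-length: 3 bits × 967 symbols = 2901 bits.
Huffman merges:
s4(25) + s5(59) → 84
84 + s7(100) → 184
s1(112) + s2(132) → 244
s8(178) + s6(180) → 358
s3(181) + 184 → 365
244 + 358 → 602
365 + 602 → 967
Huffman total = 84 + 184 + 244 + 358 + 365 + 602 + 967 = 2804 bits.
Saving = 2901 − 2804 = 97 bits.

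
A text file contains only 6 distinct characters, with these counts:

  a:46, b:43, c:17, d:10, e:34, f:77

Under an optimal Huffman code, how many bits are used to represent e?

3

Repeatedly merge the two smallest:
merge d(10) and c(17): 27
merge 27 and e(34): 61
merge b(43) and a(46): 89
merge 61 and f(77): 138
merge 89 and 138: 227
e's leaf is at depth 3, giving a 3-bit codeword.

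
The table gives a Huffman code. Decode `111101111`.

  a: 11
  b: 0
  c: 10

aabaa

Read left to right; each codeword is recognised as soon as it completes (prefix code):
  11→a | 11→a | 0→b | 11→a | 11→a
Decoded message: aabaa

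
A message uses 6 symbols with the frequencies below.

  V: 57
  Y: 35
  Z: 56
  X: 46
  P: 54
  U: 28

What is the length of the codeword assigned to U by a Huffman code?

Huffman merges, smallest pair first:
merge U(28) and Y(35): 63
merge X(46) and P(54): 100
merge Z(56) and V(57): 113
merge 63 and 100: 163
merge 113 and 163: 276
U's leaf is at depth 3, giving a 3-bit codeword.

3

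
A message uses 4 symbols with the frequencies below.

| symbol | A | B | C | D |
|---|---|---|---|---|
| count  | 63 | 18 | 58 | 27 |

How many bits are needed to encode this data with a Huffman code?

314

Greedily combine the two least-frequent nodes:
merge B(18) and D(27): 45
merge 45 and C(58): 103
merge A(63) and 103: 166
Each symbol's bit-cost is frequency × depth; summing gives 314 bits (equivalently 45 + 103 + 166).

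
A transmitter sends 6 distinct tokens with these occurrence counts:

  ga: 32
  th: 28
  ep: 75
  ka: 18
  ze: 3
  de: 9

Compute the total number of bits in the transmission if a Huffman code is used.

355

Merge the two smallest weights repeatedly:
merge ze(3) and de(9): 12
merge 12 and ka(18): 30
merge th(28) and 30: 58
merge ga(32) and 58: 90
merge ep(75) and 90: 165
Total encoded bits = sum of merged weights = 12 + 30 + 58 + 90 + 165 = 355.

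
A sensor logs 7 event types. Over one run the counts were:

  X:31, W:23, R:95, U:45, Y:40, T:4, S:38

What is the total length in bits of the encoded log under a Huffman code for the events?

715

Greedily combine the two least-frequent nodes:
combine T(4), W(23) → 27
combine 27, X(31) → 58
combine S(38), Y(40) → 78
combine U(45), 58 → 103
combine 78, R(95) → 173
combine 103, 173 → 276
Each symbol's bit-cost is frequency × depth; summing gives 715 bits (equivalently 27 + 58 + 78 + 103 + 173 + 276).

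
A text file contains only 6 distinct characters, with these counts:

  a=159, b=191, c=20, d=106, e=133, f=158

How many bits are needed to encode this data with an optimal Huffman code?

1919

Merge the two smallest weights repeatedly:
merge c(20) and d(106): 126
merge 126 and e(133): 259
merge f(158) and a(159): 317
merge b(191) and 259: 450
merge 317 and 450: 767
Each symbol's bit-cost is frequency × depth; summing gives 1919 bits (equivalently 126 + 259 + 317 + 450 + 767).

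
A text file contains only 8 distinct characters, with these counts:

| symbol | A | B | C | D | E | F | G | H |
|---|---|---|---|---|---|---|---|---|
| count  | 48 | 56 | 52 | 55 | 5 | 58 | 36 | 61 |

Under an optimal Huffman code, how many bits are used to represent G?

Build the tree from the bottom:
merge E(5) and G(36): 41
merge 41 and A(48): 89
merge C(52) and D(55): 107
merge B(56) and F(58): 114
merge H(61) and 89: 150
merge 107 and 114: 221
merge 150 and 221: 371
The subtree containing G is merged 4 times, so code length = 4.

4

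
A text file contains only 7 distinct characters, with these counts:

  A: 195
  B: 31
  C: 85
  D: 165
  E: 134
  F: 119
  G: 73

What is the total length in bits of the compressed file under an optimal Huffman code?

Greedily combine the two least-frequent nodes:
B(31) + G(73) → 104
C(85) + 104 → 189
F(119) + E(134) → 253
D(165) + 189 → 354
A(195) + 253 → 448
354 + 448 → 802
Each symbol's bit-cost is frequency × depth; summing gives 2150 bits (equivalently 104 + 189 + 253 + 354 + 448 + 802).

2150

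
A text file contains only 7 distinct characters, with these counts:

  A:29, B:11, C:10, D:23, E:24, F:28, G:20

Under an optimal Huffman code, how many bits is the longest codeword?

Merge the two lowest-weight nodes at each step:
combine C(10), B(11) → 21
combine G(20), 21 → 41
combine D(23), E(24) → 47
combine F(28), A(29) → 57
combine 41, 47 → 88
combine 57, 88 → 145
The rarest symbols sit at the bottom; the longest codeword is 4 bits.

4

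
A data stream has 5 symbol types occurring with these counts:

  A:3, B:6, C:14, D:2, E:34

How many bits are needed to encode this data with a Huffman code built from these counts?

100

Greedily combine the two least-frequent nodes:
combine D(2), A(3) → 5
combine 5, B(6) → 11
combine 11, C(14) → 25
combine 25, E(34) → 59
Each symbol's bit-cost is frequency × depth; summing gives 100 bits (equivalently 5 + 11 + 25 + 59).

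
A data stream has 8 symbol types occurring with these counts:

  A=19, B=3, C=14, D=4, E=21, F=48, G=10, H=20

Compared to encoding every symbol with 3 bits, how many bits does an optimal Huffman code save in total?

Fixed-length: 3 bits × 139 symbols = 417 bits.
Huffman merges:
combine B(3), D(4) → 7
combine 7, G(10) → 17
combine C(14), 17 → 31
combine A(19), H(20) → 39
combine E(21), 31 → 52
combine 39, F(48) → 87
combine 52, 87 → 139
Huffman total = 7 + 17 + 31 + 39 + 52 + 87 + 139 = 372 bits.
Saving = 417 − 372 = 45 bits.

45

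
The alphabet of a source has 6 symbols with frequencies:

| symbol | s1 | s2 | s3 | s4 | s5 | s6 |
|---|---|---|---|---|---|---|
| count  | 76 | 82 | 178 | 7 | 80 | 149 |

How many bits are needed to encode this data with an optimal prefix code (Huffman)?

1389

Greedily combine the two least-frequent nodes:
combine s4(7), s1(76) → 83
combine s5(80), s2(82) → 162
combine 83, s6(149) → 232
combine 162, s3(178) → 340
combine 232, 340 → 572
Total encoded bits = sum of merged weights = 83 + 162 + 232 + 340 + 572 = 1389.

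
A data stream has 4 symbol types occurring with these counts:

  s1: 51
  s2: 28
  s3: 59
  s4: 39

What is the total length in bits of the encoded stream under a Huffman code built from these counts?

354

Merge the two smallest weights repeatedly:
s2(28) + s4(39) → 67
s1(51) + s3(59) → 110
67 + 110 → 177
Total encoded bits = sum of merged weights = 67 + 110 + 177 = 354.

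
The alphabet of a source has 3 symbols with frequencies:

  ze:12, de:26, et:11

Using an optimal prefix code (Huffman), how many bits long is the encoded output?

72

Build the Huffman tree bottom-up:
combine et(11), ze(12) → 23
combine 23, de(26) → 49
Total encoded bits = sum of merged weights = 23 + 49 = 72.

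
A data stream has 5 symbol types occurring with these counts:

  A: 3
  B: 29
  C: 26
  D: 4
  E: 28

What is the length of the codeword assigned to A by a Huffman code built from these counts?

3

Repeatedly merge the two smallest:
combine A(3), D(4) → 7
combine 7, C(26) → 33
combine E(28), B(29) → 57
combine 33, 57 → 90
A's leaf is at depth 3, giving a 3-bit codeword.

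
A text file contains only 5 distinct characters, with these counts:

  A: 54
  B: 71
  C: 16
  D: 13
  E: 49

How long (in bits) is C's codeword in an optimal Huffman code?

Repeatedly merge the two smallest:
merge D(13) and C(16): 29
merge 29 and E(49): 78
merge A(54) and B(71): 125
merge 78 and 125: 203
The subtree containing C is merged 3 times, so code length = 3.

3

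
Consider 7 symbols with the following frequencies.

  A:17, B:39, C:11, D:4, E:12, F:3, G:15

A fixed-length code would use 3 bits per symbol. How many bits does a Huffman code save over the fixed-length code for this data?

53

Fixed-length: 3 bits × 101 symbols = 303 bits.
Huffman merges:
F(3) + D(4) → 7
7 + C(11) → 18
E(12) + G(15) → 27
A(17) + 18 → 35
27 + 35 → 62
B(39) + 62 → 101
Huffman total = 7 + 18 + 27 + 35 + 62 + 101 = 250 bits.
Saving = 303 − 250 = 53 bits.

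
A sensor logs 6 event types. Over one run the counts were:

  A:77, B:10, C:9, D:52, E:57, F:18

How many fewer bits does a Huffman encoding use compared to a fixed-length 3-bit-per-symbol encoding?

Fixed-length: 3 bits × 223 symbols = 669 bits.
Huffman merges:
C(9) + B(10) → 19
F(18) + 19 → 37
37 + D(52) → 89
E(57) + A(77) → 134
89 + 134 → 223
Huffman total = 19 + 37 + 89 + 134 + 223 = 502 bits.
Saving = 669 − 502 = 167 bits.

167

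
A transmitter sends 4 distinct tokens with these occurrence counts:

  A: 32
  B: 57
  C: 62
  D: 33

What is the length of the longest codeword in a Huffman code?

2

Merge the two lowest-weight nodes at each step:
A(32) + D(33) → 65
B(57) + C(62) → 119
65 + 119 → 184
Maximum depth reached is 2.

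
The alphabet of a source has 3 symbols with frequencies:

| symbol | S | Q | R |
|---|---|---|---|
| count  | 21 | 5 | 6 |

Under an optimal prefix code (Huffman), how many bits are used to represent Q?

Repeatedly merge the two smallest:
Q(5) + R(6) → 11
11 + S(21) → 32
The subtree containing Q is merged 2 times, so code length = 2.

2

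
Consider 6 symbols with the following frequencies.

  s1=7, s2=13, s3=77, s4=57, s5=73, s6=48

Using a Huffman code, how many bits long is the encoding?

Greedily combine the two least-frequent nodes:
s1(7) + s2(13) → 20
20 + s6(48) → 68
s4(57) + 68 → 125
s5(73) + s3(77) → 150
125 + 150 → 275
Each symbol's bit-cost is frequency × depth; summing gives 638 bits (equivalently 20 + 68 + 125 + 150 + 275).

638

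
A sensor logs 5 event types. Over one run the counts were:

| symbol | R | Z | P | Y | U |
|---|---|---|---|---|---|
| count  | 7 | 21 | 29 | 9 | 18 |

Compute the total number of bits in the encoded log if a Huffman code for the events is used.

Greedily combine the two least-frequent nodes:
R(7) + Y(9) → 16
16 + U(18) → 34
Z(21) + P(29) → 50
34 + 50 → 84
The encoded length is the sum of every internal node's weight: 16 + 34 + 50 + 84 = 184 bits.

184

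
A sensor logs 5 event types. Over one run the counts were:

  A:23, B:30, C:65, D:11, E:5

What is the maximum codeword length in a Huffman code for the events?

Merge the two lowest-weight nodes at each step:
merge E(5) and D(11): 16
merge 16 and A(23): 39
merge B(30) and 39: 69
merge C(65) and 69: 134
Maximum depth reached is 4.

4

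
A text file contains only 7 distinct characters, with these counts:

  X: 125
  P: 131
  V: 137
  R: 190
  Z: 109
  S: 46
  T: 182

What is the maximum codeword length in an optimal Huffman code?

Merge the two lowest-weight nodes at each step:
combine S(46), Z(109) → 155
combine X(125), P(131) → 256
combine V(137), 155 → 292
combine T(182), R(190) → 372
combine 256, 292 → 548
combine 372, 548 → 920
Maximum depth reached is 4.

4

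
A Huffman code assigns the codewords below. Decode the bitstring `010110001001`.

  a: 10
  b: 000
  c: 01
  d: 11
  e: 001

Read left to right; each codeword is recognised as soon as it completes (prefix code):
  01→c | 01→c | 10→a | 001→e | 001→e
Decoded message: ccaee

ccaee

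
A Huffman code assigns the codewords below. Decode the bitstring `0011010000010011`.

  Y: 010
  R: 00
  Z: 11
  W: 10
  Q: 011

RZYRRWQ

Read left to right; each codeword is recognised as soon as it completes (prefix code):
  00→R | 11→Z | 010→Y | 00→R | 00→R | 10→W | 011→Q
Decoded message: RZYRRWQ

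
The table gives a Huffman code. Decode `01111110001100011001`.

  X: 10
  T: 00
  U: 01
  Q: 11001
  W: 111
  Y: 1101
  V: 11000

Read left to right; each codeword is recognised as soon as it completes (prefix code):
  01→U | 111→W | 11000→V | 11000→V | 11001→Q
Decoded message: UWVVQ

UWVVQ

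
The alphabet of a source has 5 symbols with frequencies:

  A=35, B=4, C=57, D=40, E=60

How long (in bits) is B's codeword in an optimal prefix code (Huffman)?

Huffman merges, smallest pair first:
combine B(4), A(35) → 39
combine 39, D(40) → 79
combine C(57), E(60) → 117
combine 79, 117 → 196
The subtree containing B is merged 3 times, so code length = 3.

3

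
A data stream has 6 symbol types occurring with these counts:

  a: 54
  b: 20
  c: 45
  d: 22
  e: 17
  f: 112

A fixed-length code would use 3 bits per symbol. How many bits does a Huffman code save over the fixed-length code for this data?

Fixed-length: 3 bits × 270 symbols = 810 bits.
Huffman merges:
merge e(17) and b(20): 37
merge d(22) and 37: 59
merge c(45) and a(54): 99
merge 59 and 99: 158
merge f(112) and 158: 270
Huffman total = 37 + 59 + 99 + 158 + 270 = 623 bits.
Saving = 810 − 623 = 187 bits.

187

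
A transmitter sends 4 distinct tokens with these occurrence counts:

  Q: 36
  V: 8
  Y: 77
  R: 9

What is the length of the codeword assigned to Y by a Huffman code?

1

Repeatedly merge the two smallest:
combine V(8), R(9) → 17
combine 17, Q(36) → 53
combine 53, Y(77) → 130
Y is merged only at the final step, so code length = 1.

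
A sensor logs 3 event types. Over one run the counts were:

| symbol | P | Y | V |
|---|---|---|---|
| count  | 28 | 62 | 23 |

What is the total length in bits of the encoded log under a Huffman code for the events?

Greedily combine the two least-frequent nodes:
merge V(23) and P(28): 51
merge 51 and Y(62): 113
The encoded length is the sum of every internal node's weight: 51 + 113 = 164 bits.

164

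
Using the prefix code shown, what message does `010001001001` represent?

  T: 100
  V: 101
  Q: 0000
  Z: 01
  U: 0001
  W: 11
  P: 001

Read left to right; each codeword is recognised as soon as it completes (prefix code):
  01→Z | 0001→U | 001→P | 001→P
Decoded message: ZUPP

ZUPP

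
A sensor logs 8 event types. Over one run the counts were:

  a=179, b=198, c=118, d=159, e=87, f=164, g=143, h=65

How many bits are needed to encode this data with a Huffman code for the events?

Build the Huffman tree bottom-up:
merge h(65) and e(87): 152
merge c(118) and g(143): 261
merge 152 and d(159): 311
merge f(164) and a(179): 343
merge b(198) and 261: 459
merge 311 and 343: 654
merge 459 and 654: 1113
The encoded length is the sum of every internal node's weight: 152 + 261 + 311 + 343 + 459 + 654 + 1113 = 3293 bits.

3293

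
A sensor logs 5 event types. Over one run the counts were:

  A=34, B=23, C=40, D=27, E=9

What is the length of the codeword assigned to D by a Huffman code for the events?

Build the tree from the bottom:
merge E(9) and B(23): 32
merge D(27) and 32: 59
merge A(34) and C(40): 74
merge 59 and 74: 133
The subtree containing D is merged 2 times, so code length = 2.

2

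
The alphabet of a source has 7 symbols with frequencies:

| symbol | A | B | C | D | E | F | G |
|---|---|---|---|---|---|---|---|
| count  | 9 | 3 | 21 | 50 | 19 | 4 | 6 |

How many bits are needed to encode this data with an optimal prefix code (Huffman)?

Merge the two smallest weights repeatedly:
B(3) + F(4) → 7
G(6) + 7 → 13
A(9) + 13 → 22
E(19) + C(21) → 40
22 + 40 → 62
D(50) + 62 → 112
Total encoded bits = sum of merged weights = 7 + 13 + 22 + 40 + 62 + 112 = 256.

256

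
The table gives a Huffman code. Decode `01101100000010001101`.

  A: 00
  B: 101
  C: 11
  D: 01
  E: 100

Read left to right; each codeword is recognised as soon as it completes (prefix code):
  01→D | 101→B | 100→E | 00→A | 00→A | 100→E | 01→D | 101→B
Decoded message: DBEAAEDB

DBEAAEDB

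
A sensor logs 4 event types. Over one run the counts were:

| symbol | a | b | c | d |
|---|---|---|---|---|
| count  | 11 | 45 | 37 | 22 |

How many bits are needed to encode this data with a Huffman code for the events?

Build the Huffman tree bottom-up:
a(11) + d(22) → 33
33 + c(37) → 70
b(45) + 70 → 115
Each symbol's bit-cost is frequency × depth; summing gives 218 bits (equivalently 33 + 70 + 115).

218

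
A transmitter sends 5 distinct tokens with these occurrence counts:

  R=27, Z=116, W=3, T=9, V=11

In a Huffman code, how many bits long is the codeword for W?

4

Build the tree from the bottom:
combine W(3), T(9) → 12
combine V(11), 12 → 23
combine 23, R(27) → 50
combine 50, Z(116) → 166
W sits 4 levels below the root, so its codeword is 4 bits.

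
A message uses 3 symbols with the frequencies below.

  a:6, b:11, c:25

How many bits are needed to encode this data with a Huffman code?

59

Build the Huffman tree bottom-up:
merge a(6) and b(11): 17
merge 17 and c(25): 42
Each symbol's bit-cost is frequency × depth; summing gives 59 bits (equivalently 17 + 42).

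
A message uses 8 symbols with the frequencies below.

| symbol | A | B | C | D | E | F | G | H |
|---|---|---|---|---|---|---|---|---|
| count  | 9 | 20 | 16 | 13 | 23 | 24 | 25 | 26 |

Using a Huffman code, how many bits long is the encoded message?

Build the Huffman tree bottom-up:
combine A(9), D(13) → 22
combine C(16), B(20) → 36
combine 22, E(23) → 45
combine F(24), G(25) → 49
combine H(26), 36 → 62
combine 45, 49 → 94
combine 62, 94 → 156
The encoded length is the sum of every internal node's weight: 22 + 36 + 45 + 49 + 62 + 94 + 156 = 464 bits.

464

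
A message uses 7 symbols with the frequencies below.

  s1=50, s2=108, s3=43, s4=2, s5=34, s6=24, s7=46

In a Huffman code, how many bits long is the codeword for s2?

2

Huffman merges, smallest pair first:
combine s4(2), s6(24) → 26
combine 26, s5(34) → 60
combine s3(43), s7(46) → 89
combine s1(50), 60 → 110
combine 89, s2(108) → 197
combine 110, 197 → 307
The subtree containing s2 is merged 2 times, so code length = 2.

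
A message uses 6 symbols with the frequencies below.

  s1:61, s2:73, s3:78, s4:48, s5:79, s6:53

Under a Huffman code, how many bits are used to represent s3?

2

Huffman merges, smallest pair first:
merge s4(48) and s6(53): 101
merge s1(61) and s2(73): 134
merge s3(78) and s5(79): 157
merge 101 and 134: 235
merge 157 and 235: 392
s3 sits 2 levels below the root, so its codeword is 2 bits.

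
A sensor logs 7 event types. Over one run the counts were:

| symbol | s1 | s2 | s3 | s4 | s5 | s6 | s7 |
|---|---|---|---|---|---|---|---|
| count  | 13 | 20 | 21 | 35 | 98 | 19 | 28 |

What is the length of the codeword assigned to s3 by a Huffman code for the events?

Repeatedly merge the two smallest:
merge s1(13) and s6(19): 32
merge s2(20) and s3(21): 41
merge s7(28) and 32: 60
merge s4(35) and 41: 76
merge 60 and 76: 136
merge s5(98) and 136: 234
s3's leaf is at depth 4, giving a 4-bit codeword.

4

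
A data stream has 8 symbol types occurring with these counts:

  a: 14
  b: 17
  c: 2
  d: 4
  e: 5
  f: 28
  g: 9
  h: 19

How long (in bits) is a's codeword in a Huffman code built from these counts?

3

Repeatedly merge the two smallest:
c(2) + d(4) → 6
e(5) + 6 → 11
g(9) + 11 → 20
a(14) + b(17) → 31
h(19) + 20 → 39
f(28) + 31 → 59
39 + 59 → 98
The subtree containing a is merged 3 times, so code length = 3.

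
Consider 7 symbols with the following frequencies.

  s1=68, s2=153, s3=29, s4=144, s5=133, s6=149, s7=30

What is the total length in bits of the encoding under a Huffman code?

Build the Huffman tree bottom-up:
combine s3(29), s7(30) → 59
combine 59, s1(68) → 127
combine 127, s5(133) → 260
combine s4(144), s6(149) → 293
combine s2(153), 260 → 413
combine 293, 413 → 706
Each symbol's bit-cost is frequency × depth; summing gives 1858 bits (equivalently 59 + 127 + 260 + 293 + 413 + 706).

1858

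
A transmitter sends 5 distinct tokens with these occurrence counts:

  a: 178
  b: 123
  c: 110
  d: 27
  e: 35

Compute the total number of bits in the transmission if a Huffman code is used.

1002

Merge the two smallest weights repeatedly:
merge d(27) and e(35): 62
merge 62 and c(110): 172
merge b(123) and 172: 295
merge a(178) and 295: 473
Each symbol's bit-cost is frequency × depth; summing gives 1002 bits (equivalently 62 + 172 + 295 + 473).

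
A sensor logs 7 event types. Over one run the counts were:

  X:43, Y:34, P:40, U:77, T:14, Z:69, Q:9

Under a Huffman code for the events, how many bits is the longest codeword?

Merge the two lowest-weight nodes at each step:
Q(9) + T(14) → 23
23 + Y(34) → 57
P(40) + X(43) → 83
57 + Z(69) → 126
U(77) + 83 → 160
126 + 160 → 286
The rarest symbols sit at the bottom; the longest codeword is 4 bits.

4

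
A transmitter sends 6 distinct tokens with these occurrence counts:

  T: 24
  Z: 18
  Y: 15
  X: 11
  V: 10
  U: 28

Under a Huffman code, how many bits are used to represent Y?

3

Build the tree from the bottom:
combine V(10), X(11) → 21
combine Y(15), Z(18) → 33
combine 21, T(24) → 45
combine U(28), 33 → 61
combine 45, 61 → 106
The subtree containing Y is merged 3 times, so code length = 3.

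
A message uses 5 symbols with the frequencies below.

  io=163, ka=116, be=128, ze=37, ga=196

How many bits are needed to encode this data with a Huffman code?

1433

Greedily combine the two least-frequent nodes:
combine ze(37), ka(116) → 153
combine be(128), 153 → 281
combine io(163), ga(196) → 359
combine 281, 359 → 640
Total encoded bits = sum of merged weights = 153 + 281 + 359 + 640 = 1433.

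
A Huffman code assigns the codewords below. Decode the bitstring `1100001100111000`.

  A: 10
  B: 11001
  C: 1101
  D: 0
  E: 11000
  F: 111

Read left to right; each codeword is recognised as soon as it completes (prefix code):
  11000→E | 0→D | 11001→B | 11000→E
Decoded message: EDBE

EDBE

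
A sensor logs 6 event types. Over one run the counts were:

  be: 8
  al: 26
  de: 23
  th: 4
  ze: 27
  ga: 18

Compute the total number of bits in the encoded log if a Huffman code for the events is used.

254

Greedily combine the two least-frequent nodes:
merge th(4) and be(8): 12
merge 12 and ga(18): 30
merge de(23) and al(26): 49
merge ze(27) and 30: 57
merge 49 and 57: 106
Each symbol's bit-cost is frequency × depth; summing gives 254 bits (equivalently 12 + 30 + 49 + 57 + 106).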